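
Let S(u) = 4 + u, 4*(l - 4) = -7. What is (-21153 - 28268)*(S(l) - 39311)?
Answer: 7769920199/4 ≈ 1.9425e+9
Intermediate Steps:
l = 9/4 (l = 4 + (¼)*(-7) = 4 - 7/4 = 9/4 ≈ 2.2500)
(-21153 - 28268)*(S(l) - 39311) = (-21153 - 28268)*((4 + 9/4) - 39311) = -49421*(25/4 - 39311) = -49421*(-157219/4) = 7769920199/4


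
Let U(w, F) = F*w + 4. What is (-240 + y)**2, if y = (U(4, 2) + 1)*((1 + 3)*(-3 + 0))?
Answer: 156816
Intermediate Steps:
U(w, F) = 4 + F*w
y = -156 (y = ((4 + 2*4) + 1)*((1 + 3)*(-3 + 0)) = ((4 + 8) + 1)*(4*(-3)) = (12 + 1)*(-12) = 13*(-12) = -156)
(-240 + y)**2 = (-240 - 156)**2 = (-396)**2 = 156816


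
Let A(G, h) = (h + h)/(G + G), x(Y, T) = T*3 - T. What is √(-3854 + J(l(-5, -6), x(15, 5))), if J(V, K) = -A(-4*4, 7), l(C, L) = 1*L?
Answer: I*√61657/4 ≈ 62.077*I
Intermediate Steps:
x(Y, T) = 2*T (x(Y, T) = 3*T - T = 2*T)
l(C, L) = L
A(G, h) = h/G (A(G, h) = (2*h)/((2*G)) = (2*h)*(1/(2*G)) = h/G)
J(V, K) = 7/16 (J(V, K) = -7/((-4*4)) = -7/(-16) = -7*(-1)/16 = -1*(-7/16) = 7/16)
√(-3854 + J(l(-5, -6), x(15, 5))) = √(-3854 + 7/16) = √(-61657/16) = I*√61657/4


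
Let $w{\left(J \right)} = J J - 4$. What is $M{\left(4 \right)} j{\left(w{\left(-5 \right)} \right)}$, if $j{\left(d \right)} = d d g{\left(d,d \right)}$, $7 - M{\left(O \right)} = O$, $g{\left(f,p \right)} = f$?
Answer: $27783$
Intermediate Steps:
$w{\left(J \right)} = -4 + J^{2}$ ($w{\left(J \right)} = J^{2} - 4 = -4 + J^{2}$)
$M{\left(O \right)} = 7 - O$
$j{\left(d \right)} = d^{3}$ ($j{\left(d \right)} = d d d = d^{2} d = d^{3}$)
$M{\left(4 \right)} j{\left(w{\left(-5 \right)} \right)} = \left(7 - 4\right) \left(-4 + \left(-5\right)^{2}\right)^{3} = \left(7 - 4\right) \left(-4 + 25\right)^{3} = 3 \cdot 21^{3} = 3 \cdot 9261 = 27783$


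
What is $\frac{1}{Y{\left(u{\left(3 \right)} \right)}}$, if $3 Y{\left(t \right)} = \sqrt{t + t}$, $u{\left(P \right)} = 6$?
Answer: $\frac{\sqrt{3}}{2} \approx 0.86602$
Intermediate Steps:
$Y{\left(t \right)} = \frac{\sqrt{2} \sqrt{t}}{3}$ ($Y{\left(t \right)} = \frac{\sqrt{t + t}}{3} = \frac{\sqrt{2 t}}{3} = \frac{\sqrt{2} \sqrt{t}}{3}$)
$\frac{1}{Y{\left(u{\left(3 \right)} \right)}} = \frac{1}{\frac{1}{3} \sqrt{2} \sqrt{6}} = \frac{1}{\frac{2}{3} \sqrt{3}} = \frac{\sqrt{3}}{2}$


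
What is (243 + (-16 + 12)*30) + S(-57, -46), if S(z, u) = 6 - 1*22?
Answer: 107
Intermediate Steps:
S(z, u) = -16 (S(z, u) = 6 - 22 = -16)
(243 + (-16 + 12)*30) + S(-57, -46) = (243 + (-16 + 12)*30) - 16 = (243 - 4*30) - 16 = (243 - 120) - 16 = 123 - 16 = 107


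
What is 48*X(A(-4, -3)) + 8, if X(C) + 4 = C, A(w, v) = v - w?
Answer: -136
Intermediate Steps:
X(C) = -4 + C
48*X(A(-4, -3)) + 8 = 48*(-4 + (-3 - 1*(-4))) + 8 = 48*(-4 + (-3 + 4)) + 8 = 48*(-4 + 1) + 8 = 48*(-3) + 8 = -144 + 8 = -136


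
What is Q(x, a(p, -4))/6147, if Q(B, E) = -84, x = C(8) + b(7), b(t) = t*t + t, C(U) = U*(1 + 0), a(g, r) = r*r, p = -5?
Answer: -28/2049 ≈ -0.013665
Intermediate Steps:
a(g, r) = r²
C(U) = U (C(U) = U*1 = U)
b(t) = t + t² (b(t) = t² + t = t + t²)
x = 64 (x = 8 + 7*(1 + 7) = 8 + 7*8 = 8 + 56 = 64)
Q(x, a(p, -4))/6147 = -84/6147 = -84*1/6147 = -28/2049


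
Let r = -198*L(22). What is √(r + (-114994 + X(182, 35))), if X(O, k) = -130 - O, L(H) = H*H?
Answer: I*√211138 ≈ 459.5*I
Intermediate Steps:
L(H) = H²
r = -95832 (r = -198*22² = -198*484 = -95832)
√(r + (-114994 + X(182, 35))) = √(-95832 + (-114994 + (-130 - 1*182))) = √(-95832 + (-114994 + (-130 - 182))) = √(-95832 + (-114994 - 312)) = √(-95832 - 115306) = √(-211138) = I*√211138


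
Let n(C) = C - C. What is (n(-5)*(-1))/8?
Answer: 0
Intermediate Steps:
n(C) = 0
(n(-5)*(-1))/8 = (0*(-1))/8 = 0*(1/8) = 0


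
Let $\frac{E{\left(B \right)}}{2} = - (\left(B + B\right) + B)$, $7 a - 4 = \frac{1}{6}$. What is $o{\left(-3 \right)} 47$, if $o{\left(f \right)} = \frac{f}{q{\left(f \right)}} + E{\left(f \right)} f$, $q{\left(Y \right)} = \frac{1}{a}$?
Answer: $- \frac{36707}{14} \approx -2621.9$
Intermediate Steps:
$a = \frac{25}{42}$ ($a = \frac{4}{7} + \frac{1}{7 \cdot 6} = \frac{4}{7} + \frac{1}{7} \cdot \frac{1}{6} = \frac{4}{7} + \frac{1}{42} = \frac{25}{42} \approx 0.59524$)
$E{\left(B \right)} = - 6 B$ ($E{\left(B \right)} = 2 \left(- (\left(B + B\right) + B)\right) = 2 \left(- (2 B + B)\right) = 2 \left(- 3 B\right) = - 6 B$)
$q{\left(Y \right)} = \frac{42}{25}$ ($q{\left(Y \right)} = \frac{1}{\frac{25}{42}} = \frac{42}{25}$)
$o{\left(f \right)} = - 6 f^{2} + \frac{25 f}{42}$ ($o{\left(f \right)} = \frac{f}{\frac{42}{25}} + - 6 f f = f \frac{25}{42} - 6 f^{2} = \frac{25 f}{42} - 6 f^{2} = - 6 f^{2} + \frac{25 f}{42}$)
$o{\left(-3 \right)} 47 = \frac{1}{42} \left(-3\right) \left(25 - -756\right) 47 = \frac{1}{42} \left(-3\right) \left(25 + 756\right) 47 = \frac{1}{42} \left(-3\right) 781 \cdot 47 = \left(- \frac{781}{14}\right) 47 = - \frac{36707}{14}$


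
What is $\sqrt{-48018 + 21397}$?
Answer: $i \sqrt{26621} \approx 163.16 i$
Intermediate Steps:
$\sqrt{-48018 + 21397} = \sqrt{-26621} = i \sqrt{26621}$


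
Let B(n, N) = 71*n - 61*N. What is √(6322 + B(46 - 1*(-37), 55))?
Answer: 2*√2215 ≈ 94.128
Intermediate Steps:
B(n, N) = -61*N + 71*n
√(6322 + B(46 - 1*(-37), 55)) = √(6322 + (-61*55 + 71*(46 - 1*(-37)))) = √(6322 + (-3355 + 71*(46 + 37))) = √(6322 + (-3355 + 71*83)) = √(6322 + (-3355 + 5893)) = √(6322 + 2538) = √8860 = 2*√2215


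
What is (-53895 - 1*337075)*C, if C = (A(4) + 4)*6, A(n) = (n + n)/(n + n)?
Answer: -11729100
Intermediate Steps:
A(n) = 1 (A(n) = (2*n)/((2*n)) = (2*n)*(1/(2*n)) = 1)
C = 30 (C = (1 + 4)*6 = 5*6 = 30)
(-53895 - 1*337075)*C = (-53895 - 1*337075)*30 = (-53895 - 337075)*30 = -390970*30 = -11729100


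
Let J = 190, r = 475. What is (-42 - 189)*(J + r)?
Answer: -153615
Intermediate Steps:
(-42 - 189)*(J + r) = (-42 - 189)*(190 + 475) = -231*665 = -153615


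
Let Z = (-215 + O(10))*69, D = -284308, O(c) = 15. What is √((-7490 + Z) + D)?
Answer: 31*I*√318 ≈ 552.81*I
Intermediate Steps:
Z = -13800 (Z = (-215 + 15)*69 = -200*69 = -13800)
√((-7490 + Z) + D) = √((-7490 - 13800) - 284308) = √(-21290 - 284308) = √(-305598) = 31*I*√318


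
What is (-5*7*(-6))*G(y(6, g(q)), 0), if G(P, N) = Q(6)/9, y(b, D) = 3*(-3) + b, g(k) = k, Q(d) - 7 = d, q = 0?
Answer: 910/3 ≈ 303.33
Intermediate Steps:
Q(d) = 7 + d
y(b, D) = -9 + b
G(P, N) = 13/9 (G(P, N) = (7 + 6)/9 = 13*(⅑) = 13/9)
(-5*7*(-6))*G(y(6, g(q)), 0) = (-5*7*(-6))*(13/9) = -35*(-6)*(13/9) = 210*(13/9) = 910/3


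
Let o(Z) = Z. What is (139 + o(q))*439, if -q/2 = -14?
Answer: 73313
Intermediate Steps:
q = 28 (q = -2*(-14) = 28)
(139 + o(q))*439 = (139 + 28)*439 = 167*439 = 73313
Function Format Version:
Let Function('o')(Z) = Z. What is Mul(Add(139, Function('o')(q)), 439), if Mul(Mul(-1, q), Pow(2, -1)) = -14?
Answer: 73313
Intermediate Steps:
q = 28 (q = Mul(-2, -14) = 28)
Mul(Add(139, Function('o')(q)), 439) = Mul(Add(139, 28), 439) = Mul(167, 439) = 73313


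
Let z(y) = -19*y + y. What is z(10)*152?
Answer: -27360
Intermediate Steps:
z(y) = -18*y
z(10)*152 = -18*10*152 = -180*152 = -27360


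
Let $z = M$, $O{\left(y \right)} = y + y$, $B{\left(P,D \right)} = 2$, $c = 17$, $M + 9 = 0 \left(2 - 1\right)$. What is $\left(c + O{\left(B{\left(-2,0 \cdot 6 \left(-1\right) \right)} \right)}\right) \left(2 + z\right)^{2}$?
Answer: $1029$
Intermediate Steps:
$M = -9$ ($M = -9 + 0 \left(2 - 1\right) = -9 + 0 \cdot 1 = -9 + 0 = -9$)
$O{\left(y \right)} = 2 y$
$z = -9$
$\left(c + O{\left(B{\left(-2,0 \cdot 6 \left(-1\right) \right)} \right)}\right) \left(2 + z\right)^{2} = \left(17 + 2 \cdot 2\right) \left(2 - 9\right)^{2} = \left(17 + 4\right) \left(-7\right)^{2} = 21 \cdot 49 = 1029$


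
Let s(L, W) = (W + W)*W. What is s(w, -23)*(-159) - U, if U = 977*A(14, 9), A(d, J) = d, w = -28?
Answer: -181900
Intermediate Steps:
s(L, W) = 2*W² (s(L, W) = (2*W)*W = 2*W²)
U = 13678 (U = 977*14 = 13678)
s(w, -23)*(-159) - U = (2*(-23)²)*(-159) - 1*13678 = (2*529)*(-159) - 13678 = 1058*(-159) - 13678 = -168222 - 13678 = -181900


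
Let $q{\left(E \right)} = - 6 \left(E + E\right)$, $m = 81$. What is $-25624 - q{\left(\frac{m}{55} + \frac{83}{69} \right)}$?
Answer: $- \frac{32373744}{1265} \approx -25592.0$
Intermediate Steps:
$q{\left(E \right)} = - 12 E$ ($q{\left(E \right)} = - 6 \cdot 2 E = - 12 E$)
$-25624 - q{\left(\frac{m}{55} + \frac{83}{69} \right)} = -25624 - - 12 \left(\frac{81}{55} + \frac{83}{69}\right) = -25624 - \left(-12\right) \frac{10154}{3795} = -25624 - - \frac{40616}{1265} = -25624 + \frac{40616}{1265} = - \frac{32373744}{1265}$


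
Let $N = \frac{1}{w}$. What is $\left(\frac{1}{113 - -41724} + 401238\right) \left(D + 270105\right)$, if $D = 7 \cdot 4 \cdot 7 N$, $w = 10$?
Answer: $\frac{22672360227640961}{209185} \approx 1.0838 \cdot 10^{11}$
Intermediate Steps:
$N = \frac{1}{10} \approx 0.1$
$D = \frac{98}{5}$ ($D = 7 \cdot 4 \cdot 7 \cdot \frac{1}{10} = 28 \cdot 7 \cdot \frac{1}{10} = 196 \cdot \frac{1}{10} = \frac{98}{5} \approx 19.6$)
$\left(\frac{1}{113 - -41724} + 401238\right) \left(D + 270105\right) = \left(\frac{1}{113 - -41724} + 401238\right) \left(\frac{98}{5} + 270105\right) = \left(\frac{1}{113 + 41724} + 401238\right) \frac{1350623}{5} = \left(\frac{1}{41837} + 401238\right) \frac{1350623}{5} = \frac{16786594207}{41837} \cdot \frac{1350623}{5} = \frac{22672360227640961}{209185}$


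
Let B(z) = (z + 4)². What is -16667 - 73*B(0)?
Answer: -17835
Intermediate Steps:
B(z) = (4 + z)²
-16667 - 73*B(0) = -16667 - 73*(4 + 0)² = -16667 - 73*4² = -16667 - 73*16 = -16667 - 1168 = -17835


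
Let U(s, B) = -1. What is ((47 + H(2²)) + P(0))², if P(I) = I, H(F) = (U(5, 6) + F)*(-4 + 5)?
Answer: 2500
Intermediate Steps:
H(F) = -1 + F (H(F) = (-1 + F)*(-4 + 5) = (-1 + F)*1 = -1 + F)
((47 + H(2²)) + P(0))² = ((47 + (-1 + 2²)) + 0)² = ((47 + (-1 + 4)) + 0)² = ((47 + 3) + 0)² = (50 + 0)² = 50² = 2500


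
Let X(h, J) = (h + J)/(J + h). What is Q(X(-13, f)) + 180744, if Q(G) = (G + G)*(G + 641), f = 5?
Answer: 182028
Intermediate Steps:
X(h, J) = 1 (X(h, J) = (J + h)/(J + h) = 1)
Q(G) = 2*G*(641 + G) (Q(G) = (2*G)*(641 + G) = 2*G*(641 + G))
Q(X(-13, f)) + 180744 = 2*1*(641 + 1) + 180744 = 2*1*642 + 180744 = 1284 + 180744 = 182028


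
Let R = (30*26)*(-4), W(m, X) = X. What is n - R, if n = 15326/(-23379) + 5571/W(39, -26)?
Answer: 1765861595/607854 ≈ 2905.1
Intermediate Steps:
R = -3120 (R = 780*(-4) = -3120)
n = -130642885/607854 (n = 15326/(-23379) + 5571/(-26) = 15326*(-1/23379) + 5571*(-1/26) = -15326/23379 - 5571/26 = -130642885/607854 ≈ -214.92)
n - R = -130642885/607854 - 1*(-3120) = -130642885/607854 + 3120 = 1765861595/607854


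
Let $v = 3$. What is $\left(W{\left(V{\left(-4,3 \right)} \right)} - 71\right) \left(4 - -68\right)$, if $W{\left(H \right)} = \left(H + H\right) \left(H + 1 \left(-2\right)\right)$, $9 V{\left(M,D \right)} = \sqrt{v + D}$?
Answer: $- \frac{15304}{3} - 32 \sqrt{6} \approx -5179.7$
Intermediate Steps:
$V{\left(M,D \right)} = \frac{\sqrt{3 + D}}{9}$
$W{\left(H \right)} = 2 H \left(-2 + H\right)$ ($W{\left(H \right)} = 2 H \left(H - 2\right) = 2 H \left(-2 + H\right)$)
$\left(W{\left(V{\left(-4,3 \right)} \right)} - 71\right) \left(4 - -68\right) = \left(2 \frac{\sqrt{3 + 3}}{9} \left(-2 + \frac{\sqrt{3 + 3}}{9}\right) - 71\right) \left(4 - -68\right) = \left(2 \frac{\sqrt{6}}{9} \left(-2 + \frac{\sqrt{6}}{9}\right) - 71\right) \left(4 + 68\right) = \left(\frac{2 \sqrt{6} \left(-2 + \frac{\sqrt{6}}{9}\right)}{9} - 71\right) 72 = \left(-71 + \frac{2 \sqrt{6} \left(-2 + \frac{\sqrt{6}}{9}\right)}{9}\right) 72 = -5112 + 16 \sqrt{6} \left(-2 + \frac{\sqrt{6}}{9}\right)$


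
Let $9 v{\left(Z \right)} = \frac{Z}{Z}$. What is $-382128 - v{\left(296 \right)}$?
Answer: $- \frac{3439153}{9} \approx -3.8213 \cdot 10^{5}$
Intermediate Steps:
$v{\left(Z \right)} = \frac{1}{9}$ ($v{\left(Z \right)} = \frac{Z \frac{1}{Z}}{9} = \frac{1}{9} \cdot 1 = \frac{1}{9}$)
$-382128 - v{\left(296 \right)} = -382128 - \frac{1}{9} = - \frac{3439153}{9}$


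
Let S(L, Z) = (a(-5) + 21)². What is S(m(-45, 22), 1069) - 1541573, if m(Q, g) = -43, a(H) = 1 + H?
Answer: -1541284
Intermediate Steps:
S(L, Z) = 289 (S(L, Z) = ((1 - 5) + 21)² = (-4 + 21)² = 17² = 289)
S(m(-45, 22), 1069) - 1541573 = 289 - 1541573 = -1541284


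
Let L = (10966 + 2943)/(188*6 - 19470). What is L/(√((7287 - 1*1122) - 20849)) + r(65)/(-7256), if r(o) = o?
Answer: -65/7256 + 13909*I*√3671/134666964 ≈ -0.0089581 + 0.0062579*I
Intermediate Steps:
L = -13909/18342 (L = 13909/(1128 - 19470) = 13909/(-18342) = 13909*(-1/18342) = -13909/18342 ≈ -0.75831)
L/(√((7287 - 1*1122) - 20849)) + r(65)/(-7256) = -13909/(18342*√((7287 - 1*1122) - 20849)) + 65/(-7256) = -13909/(18342*√((7287 - 1122) - 20849)) + 65*(-1/7256) = -13909/(18342*√(6165 - 20849)) - 65/7256 = -13909*(-I*√3671/7342)/18342 - 65/7256 = -(-13909)*I*√3671/134666964 - 65/7256 = 13909*I*√3671/134666964 - 65/7256 = -65/7256 + 13909*I*√3671/134666964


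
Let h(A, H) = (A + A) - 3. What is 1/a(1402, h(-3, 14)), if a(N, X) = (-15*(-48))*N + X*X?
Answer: 1/1009521 ≈ 9.9057e-7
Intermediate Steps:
h(A, H) = -3 + 2*A (h(A, H) = 2*A - 3 = -3 + 2*A)
a(N, X) = X² + 720*N (a(N, X) = 720*N + X² = X² + 720*N)
1/a(1402, h(-3, 14)) = 1/((-3 + 2*(-3))² + 720*1402) = 1/((-3 - 6)² + 1009440) = 1/((-9)² + 1009440) = 1/(81 + 1009440) = 1/1009521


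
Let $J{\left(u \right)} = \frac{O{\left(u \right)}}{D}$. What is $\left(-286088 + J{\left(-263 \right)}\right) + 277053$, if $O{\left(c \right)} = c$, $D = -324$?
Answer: $- \frac{2927077}{324} \approx -9034.2$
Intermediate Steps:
$J{\left(u \right)} = - \frac{u}{324}$ ($J{\left(u \right)} = \frac{u}{-324} = u \left(- \frac{1}{324}\right) = - \frac{u}{324}$)
$\left(-286088 + J{\left(-263 \right)}\right) + 277053 = \left(-286088 - - \frac{263}{324}\right) + 277053 = \left(-286088 + \frac{263}{324}\right) + 277053 = - \frac{92692249}{324} + 277053 = - \frac{2927077}{324}$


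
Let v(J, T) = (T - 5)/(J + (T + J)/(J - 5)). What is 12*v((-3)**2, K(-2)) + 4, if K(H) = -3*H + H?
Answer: 148/49 ≈ 3.0204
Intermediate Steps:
K(H) = -2*H
v(J, T) = (-5 + T)/(J + (J + T)/(-5 + J))
12*v((-3)**2, K(-2)) + 4 = 12*((25 - 5*(-3)**2 - (-10)*(-2) + (-3)**2*(-2*(-2)))/(-2*(-2) + ((-3)**2)**2 - 4*(-3)**2)) + 4 = 12*((25 - 5*9 - 5*4 + 9*4)/(4 + 9**2 - 4*9)) + 4 = 12*((25 - 45 - 20 + 36)/(4 + 81 - 36)) + 4 = 12*(-4/49) + 4 = -48/49 + 4 = 148/49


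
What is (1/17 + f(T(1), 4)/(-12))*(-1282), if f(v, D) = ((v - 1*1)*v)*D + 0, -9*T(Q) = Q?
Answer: -93586/4131 ≈ -22.655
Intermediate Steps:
T(Q) = -Q/9
f(v, D) = D*v*(-1 + v) (f(v, D) = ((v - 1)*v)*D + 0 = ((-1 + v)*v)*D + 0 = (v*(-1 + v))*D + 0 = D*v*(-1 + v) + 0 = D*v*(-1 + v))
(1/17 + f(T(1), 4)/(-12))*(-1282) = (1/17 + (4*(-1/9*1)*(-1 - 1/9*1))/(-12))*(-1282) = (1*(1/17) + (4*(-1/9)*(-1 - 1/9))*(-1/12))*(-1282) = (1/17 + (4*(-1/9)*(-10/9))*(-1/12))*(-1282) = (1/17 + (40/81)*(-1/12))*(-1282) = (1/17 - 10/243)*(-1282) = (73/4131)*(-1282) = -93586/4131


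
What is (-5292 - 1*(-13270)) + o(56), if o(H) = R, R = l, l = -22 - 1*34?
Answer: 7922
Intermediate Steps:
l = -56 (l = -22 - 34 = -56)
R = -56
o(H) = -56
(-5292 - 1*(-13270)) + o(56) = (-5292 - 1*(-13270)) - 56 = (-5292 + 13270) - 56 = 7978 - 56 = 7922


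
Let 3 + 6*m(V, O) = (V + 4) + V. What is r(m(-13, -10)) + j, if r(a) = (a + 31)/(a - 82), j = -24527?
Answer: -12680620/517 ≈ -24527.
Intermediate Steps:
m(V, O) = 1/6 + V/3 (m(V, O) = -1/2 + ((V + 4) + V)/6 = -1/2 + ((4 + V) + V)/6 = -1/2 + (4 + 2*V)/6 = -1/2 + (2/3 + V/3) = 1/6 + V/3)
r(a) = (31 + a)/(-82 + a)
r(m(-13, -10)) + j = (31 + (1/6 + (1/3)*(-13)))/(-82 + (1/6 + (1/3)*(-13))) - 24527 = (31 + (1/6 - 13/3))/(-82 + (1/6 - 13/3)) - 24527 = (31 - 25/6)/(-82 - 25/6) - 24527 = (161/6)/(-517/6) - 24527 = -6/517*161/6 - 24527 = -161/517 - 24527 = -12680620/517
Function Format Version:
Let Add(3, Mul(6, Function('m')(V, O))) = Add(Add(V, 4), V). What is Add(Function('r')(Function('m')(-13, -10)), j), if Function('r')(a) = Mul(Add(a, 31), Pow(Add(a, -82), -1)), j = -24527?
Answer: Rational(-12680620, 517) ≈ -24527.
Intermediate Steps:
Function('m')(V, O) = Add(Rational(1, 6), Mul(Rational(1, 3), V)) (Function('m')(V, O) = Add(Rational(-1, 2), Mul(Rational(1, 6), Add(Add(V, 4), V))) = Add(Rational(-1, 2), Mul(Rational(1, 6), Add(Add(4, V), V))) = Add(Rational(-1, 2), Mul(Rational(1, 6), Add(4, Mul(2, V)))) = Add(Rational(-1, 2), Add(Rational(2, 3), Mul(Rational(1, 3), V))) = Add(Rational(1, 6), Mul(Rational(1, 3), V)))
Function('r')(a) = Mul(Pow(Add(-82, a), -1), Add(31, a)) (Function('r')(a) = Mul(Add(31, a), Pow(Add(-82, a), -1)) = Mul(Pow(Add(-82, a), -1), Add(31, a)))
Add(Function('r')(Function('m')(-13, -10)), j) = Add(Mul(Pow(Add(-82, Add(Rational(1, 6), Mul(Rational(1, 3), -13))), -1), Add(31, Add(Rational(1, 6), Mul(Rational(1, 3), -13)))), -24527) = Add(Mul(Pow(Add(-82, Add(Rational(1, 6), Rational(-13, 3))), -1), Add(31, Add(Rational(1, 6), Rational(-13, 3)))), -24527) = Add(Mul(Pow(Add(-82, Rational(-25, 6)), -1), Add(31, Rational(-25, 6))), -24527) = Add(Mul(Pow(Rational(-517, 6), -1), Rational(161, 6)), -24527) = Add(Mul(Rational(-6, 517), Rational(161, 6)), -24527) = Add(Rational(-161, 517), -24527) = Rational(-12680620, 517)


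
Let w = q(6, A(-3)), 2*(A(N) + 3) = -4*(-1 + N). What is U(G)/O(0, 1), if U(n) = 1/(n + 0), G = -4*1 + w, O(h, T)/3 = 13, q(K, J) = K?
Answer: 1/78 ≈ 0.012821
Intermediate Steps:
A(N) = -1 - 2*N (A(N) = -3 + (-4*(-1 + N))/2 = -3 + (4 - 4*N)/2 = -3 + (2 - 2*N) = -1 - 2*N)
O(h, T) = 39 (O(h, T) = 3*13 = 39)
w = 6
G = 2 (G = -4*1 + 6 = -4 + 6 = 2)
U(n) = 1/n
U(G)/O(0, 1) = 1/(2*39) = (½)*(1/39) = 1/78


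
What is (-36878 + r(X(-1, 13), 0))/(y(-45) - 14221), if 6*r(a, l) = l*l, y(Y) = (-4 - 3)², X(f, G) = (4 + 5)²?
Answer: 18439/7086 ≈ 2.6022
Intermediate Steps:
X(f, G) = 81 (X(f, G) = 9² = 81)
y(Y) = 49 (y(Y) = (-7)² = 49)
r(a, l) = l²/6 (r(a, l) = (l*l)/6 = l²/6)
(-36878 + r(X(-1, 13), 0))/(y(-45) - 14221) = (-36878 + (⅙)*0²)/(49 - 14221) = (-36878 + (⅙)*0)/(-14172) = (-36878 + 0)*(-1/14172) = -36878*(-1/14172) = 18439/7086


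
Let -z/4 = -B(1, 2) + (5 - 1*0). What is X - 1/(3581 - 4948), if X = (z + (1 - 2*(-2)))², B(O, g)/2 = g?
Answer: 1368/1367 ≈ 1.0007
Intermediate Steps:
B(O, g) = 2*g
z = -4 (z = -4*(-2*2 + (5 - 1*0)) = -4*(-1*4 + (5 + 0)) = -4*(-4 + 5) = -4*1 = -4)
X = 1 (X = (-4 + (1 - 2*(-2)))² = (-4 + (1 + 4))² = (-4 + 5)² = 1² = 1)
X - 1/(3581 - 4948) = 1 - 1/(3581 - 4948) = 1 - 1/(-1367) = 1 - 1*(-1/1367) = 1 + 1/1367 = 1368/1367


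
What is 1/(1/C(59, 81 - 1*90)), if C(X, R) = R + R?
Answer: -18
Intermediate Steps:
C(X, R) = 2*R
1/(1/C(59, 81 - 1*90)) = 1/(1/(2*(81 - 1*90))) = 1/(1/(2*(81 - 90))) = 1/(1/(2*(-9))) = 1/(1/(-18)) = 1/(-1/18) = -18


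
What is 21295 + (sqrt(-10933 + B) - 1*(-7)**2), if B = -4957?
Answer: 21246 + I*sqrt(15890) ≈ 21246.0 + 126.06*I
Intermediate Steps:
21295 + (sqrt(-10933 + B) - 1*(-7)**2) = 21295 + (sqrt(-10933 - 4957) - 1*(-7)**2) = 21295 + (sqrt(-15890) - 1*49) = 21295 + (I*sqrt(15890) - 49) = 21295 + (-49 + I*sqrt(15890)) = 21246 + I*sqrt(15890)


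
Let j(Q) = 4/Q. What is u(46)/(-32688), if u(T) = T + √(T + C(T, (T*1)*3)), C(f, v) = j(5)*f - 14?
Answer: -23/16344 - √430/81720 ≈ -0.0016610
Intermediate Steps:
C(f, v) = -14 + 4*f/5 (C(f, v) = (4/5)*f - 14 = (4*(⅕))*f - 14 = 4*f/5 - 14 = -14 + 4*f/5)
u(T) = T + √(-14 + 9*T/5) (u(T) = T + √(T + (-14 + 4*T/5)) = T + √(-14 + 9*T/5))
u(46)/(-32688) = (46 + √(-350 + 45*46)/5)/(-32688) = (46 + √(-350 + 2070)/5)*(-1/32688) = (46 + √1720/5)*(-1/32688) = (46 + (2*√430)/5)*(-1/32688) = (46 + 2*√430/5)*(-1/32688) = -23/16344 - √430/81720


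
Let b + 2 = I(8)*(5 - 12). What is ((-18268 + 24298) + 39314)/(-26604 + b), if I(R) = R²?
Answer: -22672/13527 ≈ -1.6761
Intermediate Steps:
b = -450 (b = -2 + 8²*(5 - 12) = -2 + 64*(-7) = -2 - 448 = -450)
((-18268 + 24298) + 39314)/(-26604 + b) = ((-18268 + 24298) + 39314)/(-26604 - 450) = (6030 + 39314)/(-27054) = 45344*(-1/27054) = -22672/13527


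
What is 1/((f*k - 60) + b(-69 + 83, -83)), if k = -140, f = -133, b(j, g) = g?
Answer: 1/18477 ≈ 5.4121e-5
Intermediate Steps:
1/((f*k - 60) + b(-69 + 83, -83)) = 1/((-133*(-140) - 60) - 83) = 1/((18620 - 60) - 83) = 1/(18560 - 83) = 1/18477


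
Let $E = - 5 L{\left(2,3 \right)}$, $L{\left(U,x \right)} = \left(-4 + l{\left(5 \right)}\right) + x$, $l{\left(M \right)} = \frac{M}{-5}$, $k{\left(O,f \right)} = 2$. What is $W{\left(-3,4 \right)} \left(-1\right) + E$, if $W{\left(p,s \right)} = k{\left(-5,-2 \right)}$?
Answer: $8$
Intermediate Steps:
$l{\left(M \right)} = - \frac{M}{5}$ ($l{\left(M \right)} = M \left(- \frac{1}{5}\right) = - \frac{M}{5}$)
$L{\left(U,x \right)} = -5 + x$ ($L{\left(U,x \right)} = \left(-4 - 1\right) + x = -5 + x$)
$W{\left(p,s \right)} = 2$
$E = 10$ ($E = - 5 \left(-5 + 3\right) = \left(-5\right) \left(-2\right) = 10$)
$W{\left(-3,4 \right)} \left(-1\right) + E = 2 \left(-1\right) + 10 = -2 + 10 = 8$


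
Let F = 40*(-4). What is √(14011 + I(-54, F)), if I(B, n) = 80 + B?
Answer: √14037 ≈ 118.48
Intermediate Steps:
F = -160
√(14011 + I(-54, F)) = √(14011 + (80 - 54)) = √(14011 + 26) = √14037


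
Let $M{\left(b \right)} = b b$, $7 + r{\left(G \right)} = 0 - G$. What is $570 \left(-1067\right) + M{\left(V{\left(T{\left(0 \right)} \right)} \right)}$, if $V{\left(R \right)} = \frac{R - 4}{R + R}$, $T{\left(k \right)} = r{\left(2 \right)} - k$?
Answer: $- \frac{197053391}{324} \approx -6.0819 \cdot 10^{5}$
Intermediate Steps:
$r{\left(G \right)} = -7 - G$ ($r{\left(G \right)} = -7 + \left(0 - G\right) = -7 - G$)
$T{\left(k \right)} = -9 - k$ ($T{\left(k \right)} = \left(-7 - 2\right) - k = -9 - k$)
$V{\left(R \right)} = \frac{-4 + R}{2 R}$
$M{\left(b \right)} = b^{2}$
$570 \left(-1067\right) + M{\left(V{\left(T{\left(0 \right)} \right)} \right)} = 570 \left(-1067\right) + \left(\frac{-4 - 9}{2 \left(-9 - 0\right)}\right)^{2} = -608190 + \left(\frac{-4 + \left(-9 + 0\right)}{2 \left(-9 + 0\right)}\right)^{2} = -608190 + \left(\frac{-4 - 9}{2 \left(-9\right)}\right)^{2} = -608190 + \left(\frac{1}{2} \left(- \frac{1}{9}\right) \left(-13\right)\right)^{2} = -608190 + \left(\frac{13}{18}\right)^{2} = -608190 + \frac{169}{324} = - \frac{197053391}{324}$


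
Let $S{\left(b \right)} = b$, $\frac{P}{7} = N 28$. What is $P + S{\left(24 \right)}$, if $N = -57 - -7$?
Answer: $-9776$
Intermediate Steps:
$N = -50$ ($N = -57 + 7 = -50$)
$P = -9800$ ($P = 7 \left(\left(-50\right) 28\right) = 7 \left(-1400\right) = -9800$)
$P + S{\left(24 \right)} = -9800 + 24 = -9776$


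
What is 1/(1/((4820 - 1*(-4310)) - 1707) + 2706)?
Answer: 7423/20086639 ≈ 0.00036955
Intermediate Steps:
1/(1/((4820 - 1*(-4310)) - 1707) + 2706) = 1/(1/((4820 + 4310) - 1707) + 2706) = 1/(1/(9130 - 1707) + 2706) = 1/(1/7423 + 2706) = 1/(20086639/7423) = 7423/20086639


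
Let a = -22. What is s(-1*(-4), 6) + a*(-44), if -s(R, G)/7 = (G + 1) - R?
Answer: 947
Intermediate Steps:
s(R, G) = -7 - 7*G + 7*R (s(R, G) = -7*((G + 1) - R) = -7*((1 + G) - R) = -7*(1 + G - R) = -7 - 7*G + 7*R)
s(-1*(-4), 6) + a*(-44) = (-7 - 7*6 + 7*(-1*(-4))) - 22*(-44) = (-7 - 42 + 7*4) + 968 = (-7 - 42 + 28) + 968 = -21 + 968 = 947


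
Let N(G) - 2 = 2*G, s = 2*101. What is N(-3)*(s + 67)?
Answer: -1076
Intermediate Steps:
s = 202
N(G) = 2 + 2*G
N(-3)*(s + 67) = (2 + 2*(-3))*(202 + 67) = (2 - 6)*269 = -4*269 = -1076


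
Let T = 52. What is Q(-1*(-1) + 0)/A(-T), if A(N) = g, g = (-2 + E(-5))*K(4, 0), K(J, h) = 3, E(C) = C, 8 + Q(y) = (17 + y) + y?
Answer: -11/21 ≈ -0.52381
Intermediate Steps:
Q(y) = 9 + 2*y (Q(y) = -8 + ((17 + y) + y) = -8 + (17 + 2*y) = 9 + 2*y)
g = -21 (g = (-2 - 5)*3 = -7*3 = -21)
A(N) = -21
Q(-1*(-1) + 0)/A(-T) = (9 + 2*(-1*(-1) + 0))/(-21) = (9 + 2*(1 + 0))*(-1/21) = (9 + 2*1)*(-1/21) = (9 + 2)*(-1/21) = 11*(-1/21) = -11/21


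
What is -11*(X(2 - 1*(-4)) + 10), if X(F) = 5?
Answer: -165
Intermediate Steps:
-11*(X(2 - 1*(-4)) + 10) = -11*(5 + 10) = -11*15 = -165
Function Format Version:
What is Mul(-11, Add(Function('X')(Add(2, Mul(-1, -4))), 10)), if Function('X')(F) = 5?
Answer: -165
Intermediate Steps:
Mul(-11, Add(Function('X')(Add(2, Mul(-1, -4))), 10)) = Mul(-11, Add(5, 10)) = Mul(-11, 15) = -165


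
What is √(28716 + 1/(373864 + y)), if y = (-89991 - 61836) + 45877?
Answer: 85*√285283668362/267914 ≈ 169.46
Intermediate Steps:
y = -105950 (y = -151827 + 45877 = -105950)
√(28716 + 1/(373864 + y)) = √(28716 + 1/(373864 - 105950)) = √(28716 + 1/267914) = √(7693418425/267914) = 85*√285283668362/267914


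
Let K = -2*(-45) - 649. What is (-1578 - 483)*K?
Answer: 1152099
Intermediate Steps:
K = -559 (K = 90 - 649 = -559)
(-1578 - 483)*K = (-1578 - 483)*(-559) = -2061*(-559) = 1152099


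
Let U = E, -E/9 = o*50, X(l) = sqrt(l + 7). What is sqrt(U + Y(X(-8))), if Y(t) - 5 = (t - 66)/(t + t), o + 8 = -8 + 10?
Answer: sqrt(10822 + 132*I)/2 ≈ 52.015 + 0.31721*I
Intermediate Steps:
X(l) = sqrt(7 + l)
o = -6 (o = -8 + (-8 + 10) = -8 + 2 = -6)
Y(t) = 5 + (-66 + t)/(2*t) (Y(t) = 5 + (t - 66)/(t + t) = 5 + (-66 + t)/((2*t)) = 5 + (-66 + t)*(1/(2*t)) = 5 + (-66 + t)/(2*t))
E = 2700 (E = -(-54)*50 = -9*(-300) = 2700)
U = 2700
sqrt(U + Y(X(-8))) = sqrt(2700 + (11/2 - 33/sqrt(7 - 8))) = sqrt(2700 + (11/2 - 33*(-I))) = sqrt(2700 + (11/2 - (-33)*I)) = sqrt(2700 + (11/2 + 33*I)) = sqrt(5411/2 + 33*I)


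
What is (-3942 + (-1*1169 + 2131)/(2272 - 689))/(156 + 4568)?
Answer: -1559806/1869523 ≈ -0.83433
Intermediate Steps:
(-3942 + (-1*1169 + 2131)/(2272 - 689))/(156 + 4568) = (-3942 + (-1169 + 2131)/1583)/4724 = (-3942 + 962*(1/1583))*(1/4724) = (-3942 + 962/1583)*(1/4724) = -6239224/1583*1/4724 = -1559806/1869523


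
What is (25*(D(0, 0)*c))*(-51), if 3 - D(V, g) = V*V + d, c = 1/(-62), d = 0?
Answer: 3825/62 ≈ 61.694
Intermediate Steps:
c = -1/62 ≈ -0.016129
D(V, g) = 3 - V² (D(V, g) = 3 - (V*V + 0) = 3 - (V² + 0) = 3 - V²)
(25*(D(0, 0)*c))*(-51) = (25*((3 - 1*0²)*(-1/62)))*(-51) = (25*((3 - 1*0)*(-1/62)))*(-51) = (25*((3 + 0)*(-1/62)))*(-51) = (25*(3*(-1/62)))*(-51) = (25*(-3/62))*(-51) = -75/62*(-51) = 3825/62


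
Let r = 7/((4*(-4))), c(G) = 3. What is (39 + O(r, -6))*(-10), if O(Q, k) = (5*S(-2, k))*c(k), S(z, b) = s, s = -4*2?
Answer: 810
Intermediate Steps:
s = -8
S(z, b) = -8
r = -7/16 (r = 7/(-16) = 7*(-1/16) = -7/16 ≈ -0.43750)
O(Q, k) = -120 (O(Q, k) = (5*(-8))*3 = -40*3 = -120)
(39 + O(r, -6))*(-10) = (39 - 120)*(-10) = -81*(-10) = 810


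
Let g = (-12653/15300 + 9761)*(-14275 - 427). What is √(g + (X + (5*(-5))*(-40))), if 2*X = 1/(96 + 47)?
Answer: I*√190802184900954913/36465 ≈ 11979.0*I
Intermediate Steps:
X = 1/286 (X = 1/(2*(96 + 47)) = (½)/143 = (½)*(1/143) = 1/286 ≈ 0.0034965)
g = -1097729586097/7650 (g = (-12653*1/15300 + 9761)*(-14702) = (-12653/15300 + 9761)*(-14702) = (149330647/15300)*(-14702) = -1097729586097/7650 ≈ -1.4349e+8)
√(g + (X + (5*(-5))*(-40))) = √(-1097729586097/7650 + (1/286 + (5*(-5))*(-40))) = √(-1097729586097/7650 + (1/286 - 25*(-40))) = √(-1097729586097/7650 + (1/286 + 1000)) = √(-1097729586097/7650 + 286001/286) = √(-78487118429023/546975) = I*√190802184900954913/36465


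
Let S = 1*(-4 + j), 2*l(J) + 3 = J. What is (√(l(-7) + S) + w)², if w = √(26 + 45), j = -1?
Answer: 61 + 2*I*√710 ≈ 61.0 + 53.292*I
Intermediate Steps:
l(J) = -3/2 + J/2
S = -5 (S = 1*(-4 - 1) = 1*(-5) = -5)
w = √71 ≈ 8.4261
(√(l(-7) + S) + w)² = (√((-3/2 + (½)*(-7)) - 5) + √71)² = (√((-3/2 - 7/2) - 5) + √71)² = (√(-5 - 5) + √71)² = (√(-10) + √71)² = (I*√10 + √71)² = (√71 + I*√10)²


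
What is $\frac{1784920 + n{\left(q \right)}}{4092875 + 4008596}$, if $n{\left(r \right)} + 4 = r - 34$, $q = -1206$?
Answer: $\frac{1783676}{8101471} \approx 0.22017$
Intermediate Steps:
$n{\left(r \right)} = -38 + r$ ($n{\left(r \right)} = -4 + \left(r - 34\right) = -4 + \left(-34 + r\right) = -38 + r$)
$\frac{1784920 + n{\left(q \right)}}{4092875 + 4008596} = \frac{1784920 - 1244}{4092875 + 4008596} = \frac{1784920 - 1244}{8101471} = 1783676 \cdot \frac{1}{8101471} = \frac{1783676}{8101471}$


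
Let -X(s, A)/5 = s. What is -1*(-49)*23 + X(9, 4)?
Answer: 1082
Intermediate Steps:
X(s, A) = -5*s
-1*(-49)*23 + X(9, 4) = -1*(-49)*23 - 5*9 = 49*23 - 45 = 1127 - 45 = 1082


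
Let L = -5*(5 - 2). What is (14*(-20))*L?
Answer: 4200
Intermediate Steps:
L = -15 (L = -5*3 = -15)
(14*(-20))*L = (14*(-20))*(-15) = -280*(-15) = 4200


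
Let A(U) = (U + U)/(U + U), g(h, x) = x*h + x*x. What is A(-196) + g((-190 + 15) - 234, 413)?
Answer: 1653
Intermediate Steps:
g(h, x) = x² + h*x (g(h, x) = h*x + x² = x² + h*x)
A(U) = 1 (A(U) = (2*U)/((2*U)) = (2*U)*(1/(2*U)) = 1)
A(-196) + g((-190 + 15) - 234, 413) = 1 + 413*(((-190 + 15) - 234) + 413) = 1 + 413*((-175 - 234) + 413) = 1 + 413*(-409 + 413) = 1 + 413*4 = 1 + 1652 = 1653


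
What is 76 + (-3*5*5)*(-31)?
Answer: 2401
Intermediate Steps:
76 + (-3*5*5)*(-31) = 76 - 15*5*(-31) = 76 - 75*(-31) = 76 + 2325 = 2401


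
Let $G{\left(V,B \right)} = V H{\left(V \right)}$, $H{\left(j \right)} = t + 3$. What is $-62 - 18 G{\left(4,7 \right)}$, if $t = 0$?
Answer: $-278$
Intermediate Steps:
$H{\left(j \right)} = 3$ ($H{\left(j \right)} = 0 + 3 = 3$)
$G{\left(V,B \right)} = 3 V$ ($G{\left(V,B \right)} = V 3 = 3 V$)
$-62 - 18 G{\left(4,7 \right)} = -62 - 18 \cdot 3 \cdot 4 = -62 - 216 = -278$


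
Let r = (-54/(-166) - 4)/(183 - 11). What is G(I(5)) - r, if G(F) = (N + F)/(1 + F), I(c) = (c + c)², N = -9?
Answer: 1329921/1441876 ≈ 0.92235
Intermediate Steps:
I(c) = 4*c² (I(c) = (2*c)² = 4*c²)
G(F) = (-9 + F)/(1 + F)
r = -305/14276 (r = (-54*(-1/166) - 4)/172 = (27/83 - 4)*(1/172) = -305/83*1/172 = -305/14276 ≈ -0.021365)
G(I(5)) - r = (-9 + 4*5²)/(1 + 4*5²) - 1*(-305/14276) = (-9 + 4*25)/(1 + 4*25) + 305/14276 = (-9 + 100)/(1 + 100) + 305/14276 = 91/101 + 305/14276 = 1329921/1441876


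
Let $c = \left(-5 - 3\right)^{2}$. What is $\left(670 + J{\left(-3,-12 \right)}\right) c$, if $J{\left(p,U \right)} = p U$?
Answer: $45184$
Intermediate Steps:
$c = 64$ ($c = \left(-8\right)^{2} = 64$)
$J{\left(p,U \right)} = U p$
$\left(670 + J{\left(-3,-12 \right)}\right) c = \left(670 - -36\right) 64 = \left(670 + 36\right) 64 = 706 \cdot 64 = 45184$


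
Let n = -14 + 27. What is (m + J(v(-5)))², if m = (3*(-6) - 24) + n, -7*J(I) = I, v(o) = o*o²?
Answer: 6084/49 ≈ 124.16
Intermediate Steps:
v(o) = o³
J(I) = -I/7
n = 13
m = -29 (m = (3*(-6) - 24) + 13 = (-18 - 24) + 13 = -42 + 13 = -29)
(m + J(v(-5)))² = (-29 - ⅐*(-5)³)² = (-29 - ⅐*(-125))² = (-29 + 125/7)² = (-78/7)² = 6084/49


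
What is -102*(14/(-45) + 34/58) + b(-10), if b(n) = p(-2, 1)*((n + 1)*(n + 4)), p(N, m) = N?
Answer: -59186/435 ≈ -136.06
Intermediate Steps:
b(n) = -2*(1 + n)*(4 + n) (b(n) = -2*(n + 1)*(n + 4) = -2*(1 + n)*(4 + n))
-102*(14/(-45) + 34/58) + b(-10) = -102*(14/(-45) + 34/58) + (-8 - 10*(-10) - 2*(-10)**2) = -102*(14*(-1/45) + 34*(1/58)) + (-8 + 100 - 2*100) = -102*(-14/45 + 17/29) + (-8 + 100 - 200) = -102*359/1305 - 108 = -12206/435 - 108 = -59186/435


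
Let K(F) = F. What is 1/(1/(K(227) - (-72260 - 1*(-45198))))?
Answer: 27289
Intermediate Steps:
1/(1/(K(227) - (-72260 - 1*(-45198)))) = 1/(1/(227 - (-72260 - 1*(-45198)))) = 1/(1/(227 - (-72260 + 45198))) = 1/(1/(227 - 1*(-27062))) = 1/(1/(227 + 27062)) = 1/(1/27289) = 27289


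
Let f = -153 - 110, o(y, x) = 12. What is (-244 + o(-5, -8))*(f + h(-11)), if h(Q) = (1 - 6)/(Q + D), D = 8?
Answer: 181888/3 ≈ 60629.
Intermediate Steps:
f = -263
h(Q) = -5/(8 + Q) (h(Q) = (1 - 6)/(Q + 8) = -5/(8 + Q))
(-244 + o(-5, -8))*(f + h(-11)) = (-244 + 12)*(-263 - 5/(8 - 11)) = -232*(-263 - 5/(-3)) = -232*(-263 - 5*(-1/3)) = -232*(-263 + 5/3) = -232*(-784/3) = 181888/3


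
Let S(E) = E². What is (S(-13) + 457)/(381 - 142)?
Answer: 626/239 ≈ 2.6192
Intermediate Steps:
(S(-13) + 457)/(381 - 142) = ((-13)² + 457)/(381 - 142) = (169 + 457)/239 = 626*(1/239) = 626/239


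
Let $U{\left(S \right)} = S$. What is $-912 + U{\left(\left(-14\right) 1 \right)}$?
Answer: $-926$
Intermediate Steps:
$-912 + U{\left(\left(-14\right) 1 \right)} = -912 - 14 = -926$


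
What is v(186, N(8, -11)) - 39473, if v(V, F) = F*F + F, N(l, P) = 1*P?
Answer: -39363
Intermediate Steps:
N(l, P) = P
v(V, F) = F + F² (v(V, F) = F² + F = F + F²)
v(186, N(8, -11)) - 39473 = -11*(1 - 11) - 39473 = -11*(-10) - 39473 = 110 - 39473 = -39363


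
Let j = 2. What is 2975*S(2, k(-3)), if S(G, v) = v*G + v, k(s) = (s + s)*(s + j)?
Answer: 53550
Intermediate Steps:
k(s) = 2*s*(2 + s) (k(s) = (s + s)*(s + 2) = (2*s)*(2 + s) = 2*s*(2 + s))
S(G, v) = v + G*v (S(G, v) = G*v + v = v + G*v)
2975*S(2, k(-3)) = 2975*((2*(-3)*(2 - 3))*(1 + 2)) = 2975*((2*(-3)*(-1))*3) = 2975*(6*3) = 2975*18 = 53550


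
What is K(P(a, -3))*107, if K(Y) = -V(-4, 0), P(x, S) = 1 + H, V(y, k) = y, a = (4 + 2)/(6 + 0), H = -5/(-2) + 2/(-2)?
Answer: 428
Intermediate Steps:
H = 3/2 (H = -5*(-½) + 2*(-½) = 5/2 - 1 = 3/2 ≈ 1.5000)
a = 1 (a = 6/6 = 6*(⅙) = 1)
P(x, S) = 5/2 (P(x, S) = 1 + 3/2 = 5/2)
K(Y) = 4 (K(Y) = -1*(-4) = 4)
K(P(a, -3))*107 = 4*107 = 428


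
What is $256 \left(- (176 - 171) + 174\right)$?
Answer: $43264$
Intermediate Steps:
$256 \left(- (176 - 171) + 174\right) = 256 \left(\left(-1\right) 5 + 174\right) = 256 \left(-5 + 174\right) = 256 \cdot 169 = 43264$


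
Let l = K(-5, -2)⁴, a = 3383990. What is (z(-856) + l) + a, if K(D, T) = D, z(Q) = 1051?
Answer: 3385666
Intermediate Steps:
l = 625 (l = (-5)⁴ = 625)
(z(-856) + l) + a = (1051 + 625) + 3383990 = 1676 + 3383990 = 3385666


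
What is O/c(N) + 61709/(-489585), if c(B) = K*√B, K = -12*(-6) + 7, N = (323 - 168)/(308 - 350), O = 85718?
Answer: -61709/489585 - 85718*I*√6510/12245 ≈ -0.12604 - 564.81*I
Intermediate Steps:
N = -155/42 (N = 155/(-42) = 155*(-1/42) = -155/42 ≈ -3.6905)
K = 79 (K = 72 + 7 = 79)
c(B) = 79*√B
O/c(N) + 61709/(-489585) = 85718/((79*√(-155/42))) + 61709/(-489585) = 85718/((79*(I*√6510/42))) + 61709*(-1/489585) = 85718/((79*I*√6510/42)) - 61709/489585 = 85718*(-I*√6510/12245) - 61709/489585 = -85718*I*√6510/12245 - 61709/489585 = -61709/489585 - 85718*I*√6510/12245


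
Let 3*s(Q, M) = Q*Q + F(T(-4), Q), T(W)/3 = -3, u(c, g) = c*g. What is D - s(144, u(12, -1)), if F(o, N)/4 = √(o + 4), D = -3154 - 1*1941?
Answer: -12007 - 4*I*√5/3 ≈ -12007.0 - 2.9814*I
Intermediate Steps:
D = -5095 (D = -3154 - 1941 = -5095)
T(W) = -9 (T(W) = 3*(-3) = -9)
F(o, N) = 4*√(4 + o) (F(o, N) = 4*√(o + 4) = 4*√(4 + o))
s(Q, M) = Q²/3 + 4*I*√5/3 (s(Q, M) = (Q*Q + 4*√(4 - 9))/3 = (Q² + 4*√(-5))/3 = (Q² + 4*(I*√5))/3 = (Q² + 4*I*√5)/3 = Q²/3 + 4*I*√5/3)
D - s(144, u(12, -1)) = -5095 - ((⅓)*144² + 4*I*√5/3) = -5095 - ((⅓)*20736 + 4*I*√5/3) = -5095 - (6912 + 4*I*√5/3) = -5095 + (-6912 - 4*I*√5/3) = -12007 - 4*I*√5/3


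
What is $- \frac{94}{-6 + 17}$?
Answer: $- \frac{94}{11} \approx -8.5455$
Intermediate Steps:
$- \frac{94}{-6 + 17} = - \frac{94}{11}$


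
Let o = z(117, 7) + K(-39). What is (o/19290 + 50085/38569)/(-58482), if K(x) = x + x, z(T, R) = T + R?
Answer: -241978456/10877593664205 ≈ -2.2246e-5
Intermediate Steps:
z(T, R) = R + T
K(x) = 2*x
o = 46 (o = (7 + 117) + 2*(-39) = 124 - 78 = 46)
(o/19290 + 50085/38569)/(-58482) = (46/19290 + 50085/38569)/(-58482) = (46*(1/19290) + 50085*(1/38569))*(-1/58482) = (23/9645 + 50085/38569)*(-1/58482) = (483956912/371998005)*(-1/58482) = -241978456/10877593664205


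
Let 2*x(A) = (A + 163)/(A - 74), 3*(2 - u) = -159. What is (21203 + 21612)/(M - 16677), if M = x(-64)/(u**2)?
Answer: -1083219500/421928103 ≈ -2.5673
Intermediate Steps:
u = 55 (u = 2 - 1/3*(-159) = 2 + 53 = 55)
x(A) = (163 + A)/(2*(-74 + A)) (x(A) = ((A + 163)/(A - 74))/2 = ((163 + A)/(-74 + A))/2 = (163 + A)/(2*(-74 + A)))
M = -3/25300 (M = ((163 - 64)/(2*(-74 - 64)))/(55**2) = ((1/2)*99/(-138))/3025 = ((1/2)*(-1/138)*99)*(1/3025) = -33/92*1/3025 = -3/25300 ≈ -0.00011858)
(21203 + 21612)/(M - 16677) = (21203 + 21612)/(-3/25300 - 16677) = 42815/(-421928103/25300) = 42815*(-25300/421928103) = -1083219500/421928103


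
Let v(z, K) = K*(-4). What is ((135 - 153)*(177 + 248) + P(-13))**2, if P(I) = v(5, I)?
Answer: 57729604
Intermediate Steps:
v(z, K) = -4*K
P(I) = -4*I
((135 - 153)*(177 + 248) + P(-13))**2 = ((135 - 153)*(177 + 248) - 4*(-13))**2 = (-18*425 + 52)**2 = (-7650 + 52)**2 = (-7598)**2 = 57729604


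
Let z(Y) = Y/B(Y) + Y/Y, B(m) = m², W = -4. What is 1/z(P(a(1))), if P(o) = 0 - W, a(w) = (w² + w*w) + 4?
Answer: ⅘ ≈ 0.80000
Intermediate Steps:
a(w) = 4 + 2*w² (a(w) = (w² + w²) + 4 = 2*w² + 4 = 4 + 2*w²)
P(o) = 4 (P(o) = 0 - 1*(-4) = 0 + 4 = 4)
z(Y) = 1 + 1/Y (z(Y) = Y/(Y²) + Y/Y = Y/Y² + 1 = 1/Y + 1 = 1 + 1/Y)
1/z(P(a(1))) = 1/((1 + 4)/4) = 1/((¼)*5) = 1/(5/4) = ⅘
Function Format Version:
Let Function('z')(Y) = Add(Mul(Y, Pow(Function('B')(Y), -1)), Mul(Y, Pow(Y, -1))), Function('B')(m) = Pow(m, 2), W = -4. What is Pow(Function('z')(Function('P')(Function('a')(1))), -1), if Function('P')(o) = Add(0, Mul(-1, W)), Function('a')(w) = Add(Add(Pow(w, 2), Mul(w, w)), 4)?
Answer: Rational(4, 5) ≈ 0.80000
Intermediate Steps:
Function('a')(w) = Add(4, Mul(2, Pow(w, 2))) (Function('a')(w) = Add(Add(Pow(w, 2), Pow(w, 2)), 4) = Add(Mul(2, Pow(w, 2)), 4) = Add(4, Mul(2, Pow(w, 2))))
Function('P')(o) = 4 (Function('P')(o) = Add(0, Mul(-1, -4)) = Add(0, 4) = 4)
Function('z')(Y) = Add(1, Pow(Y, -1)) (Function('z')(Y) = Add(Mul(Y, Pow(Pow(Y, 2), -1)), Mul(Y, Pow(Y, -1))) = Add(Mul(Y, Pow(Y, -2)), 1) = Add(Pow(Y, -1), 1) = Add(1, Pow(Y, -1)))
Pow(Function('z')(Function('P')(Function('a')(1))), -1) = Pow(Mul(Pow(4, -1), Add(1, 4)), -1) = Pow(Mul(Rational(1, 4), 5), -1) = Pow(Rational(5, 4), -1) = Rational(4, 5)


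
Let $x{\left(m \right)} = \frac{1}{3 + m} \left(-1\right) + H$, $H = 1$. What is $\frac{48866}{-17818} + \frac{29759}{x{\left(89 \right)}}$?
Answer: $\frac{24389086249}{810719} \approx 30083.0$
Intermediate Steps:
$x{\left(m \right)} = 1 - \frac{1}{3 + m}$ ($x{\left(m \right)} = \frac{1}{3 + m} \left(-1\right) + 1 = - \frac{1}{3 + m} + 1 = 1 - \frac{1}{3 + m}$)
$\frac{48866}{-17818} + \frac{29759}{x{\left(89 \right)}} = \frac{48866}{-17818} + \frac{29759}{\frac{1}{3 + 89} \left(2 + 89\right)} = 48866 \left(- \frac{1}{17818}\right) + \frac{29759}{\frac{1}{92} \cdot 91} = - \frac{24433}{8909} + \frac{29759}{\frac{1}{92} \cdot 91} = - \frac{24433}{8909} + \frac{29759}{\frac{91}{92}} = - \frac{24433}{8909} + 29759 \cdot \frac{92}{91} = - \frac{24433}{8909} + \frac{2737828}{91} = \frac{24389086249}{810719}$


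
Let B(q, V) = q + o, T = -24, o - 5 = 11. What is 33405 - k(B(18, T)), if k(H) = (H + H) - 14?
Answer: 33351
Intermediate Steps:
o = 16 (o = 5 + 11 = 16)
B(q, V) = 16 + q (B(q, V) = q + 16 = 16 + q)
k(H) = -14 + 2*H (k(H) = 2*H - 14 = -14 + 2*H)
33405 - k(B(18, T)) = 33405 - (-14 + 2*(16 + 18)) = 33405 - (-14 + 2*34) = 33405 - (-14 + 68) = 33405 - 1*54 = 33405 - 54 = 33351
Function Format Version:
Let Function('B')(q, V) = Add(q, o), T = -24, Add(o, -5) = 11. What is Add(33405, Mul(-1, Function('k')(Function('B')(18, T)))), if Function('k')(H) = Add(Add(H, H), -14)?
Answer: 33351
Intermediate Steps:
o = 16 (o = Add(5, 11) = 16)
Function('B')(q, V) = Add(16, q) (Function('B')(q, V) = Add(q, 16) = Add(16, q))
Function('k')(H) = Add(-14, Mul(2, H)) (Function('k')(H) = Add(Mul(2, H), -14) = Add(-14, Mul(2, H)))
Add(33405, Mul(-1, Function('k')(Function('B')(18, T)))) = Add(33405, Mul(-1, Add(-14, Mul(2, Add(16, 18))))) = Add(33405, Mul(-1, Add(-14, Mul(2, 34)))) = Add(33405, Mul(-1, Add(-14, 68))) = Add(33405, Mul(-1, 54)) = Add(33405, -54) = 33351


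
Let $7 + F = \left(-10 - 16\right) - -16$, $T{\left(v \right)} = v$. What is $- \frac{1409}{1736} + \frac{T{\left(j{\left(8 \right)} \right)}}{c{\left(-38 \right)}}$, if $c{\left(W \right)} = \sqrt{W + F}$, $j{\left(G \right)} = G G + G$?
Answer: $- \frac{1409}{1736} - \frac{72 i \sqrt{55}}{55} \approx -0.81164 - 9.7085 i$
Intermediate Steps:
$j{\left(G \right)} = G + G^{2}$ ($j{\left(G \right)} = G^{2} + G = G + G^{2}$)
$F = -17$ ($F = -7 - 10 = -17$)
$c{\left(W \right)} = \sqrt{-17 + W}$ ($c{\left(W \right)} = \sqrt{W - 17} = \sqrt{-17 + W}$)
$- \frac{1409}{1736} + \frac{T{\left(j{\left(8 \right)} \right)}}{c{\left(-38 \right)}} = - \frac{1409}{1736} + \frac{8 \left(1 + 8\right)}{\sqrt{-17 - 38}} = \left(-1409\right) \frac{1}{1736} + \frac{8 \cdot 9}{\sqrt{-55}} = - \frac{1409}{1736} + \frac{72}{i \sqrt{55}} = - \frac{1409}{1736} + 72 \left(- \frac{i \sqrt{55}}{55}\right) = - \frac{1409}{1736} - \frac{72 i \sqrt{55}}{55}$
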